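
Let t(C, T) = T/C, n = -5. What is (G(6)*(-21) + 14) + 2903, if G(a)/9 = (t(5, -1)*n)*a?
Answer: 1783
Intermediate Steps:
G(a) = 9*a (G(a) = 9*((-1/5*(-5))*a) = 9*((-1*⅕*(-5))*a) = 9*((-⅕*(-5))*a) = 9*(1*a) = 9*a)
(G(6)*(-21) + 14) + 2903 = ((9*6)*(-21) + 14) + 2903 = (54*(-21) + 14) + 2903 = (-1134 + 14) + 2903 = -1120 + 2903 = 1783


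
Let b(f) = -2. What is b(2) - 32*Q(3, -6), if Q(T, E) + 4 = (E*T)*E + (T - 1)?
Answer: -3394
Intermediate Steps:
Q(T, E) = -5 + T + T*E² (Q(T, E) = -4 + ((E*T)*E + (T - 1)) = -4 + (T*E² + (-1 + T)) = -4 + (-1 + T + T*E²) = -5 + T + T*E²)
b(2) - 32*Q(3, -6) = -2 - 32*(-5 + 3 + 3*(-6)²) = -2 - 32*(-5 + 3 + 3*36) = -2 - 32*(-5 + 3 + 108) = -2 - 32*106 = -2 - 3392 = -3394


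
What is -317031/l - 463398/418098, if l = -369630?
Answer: -2151987539/8585642430 ≈ -0.25065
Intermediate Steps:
-317031/l - 463398/418098 = -317031/(-369630) - 463398/418098 = -317031*(-1/369630) - 463398*1/418098 = 105677/123210 - 77233/69683 = -2151987539/8585642430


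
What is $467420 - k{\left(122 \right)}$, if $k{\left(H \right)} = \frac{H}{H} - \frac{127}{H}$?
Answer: $\frac{57025245}{122} \approx 4.6742 \cdot 10^{5}$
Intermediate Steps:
$k{\left(H \right)} = 1 - \frac{127}{H}$
$467420 - k{\left(122 \right)} = 467420 - \frac{-127 + 122}{122} = 467420 - \frac{1}{122} \left(-5\right) = 467420 - - \frac{5}{122} = 467420 + \frac{5}{122} = \frac{57025245}{122}$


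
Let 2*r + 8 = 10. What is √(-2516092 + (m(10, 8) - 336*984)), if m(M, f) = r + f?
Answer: I*√2846707 ≈ 1687.2*I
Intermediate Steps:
r = 1 (r = -4 + (½)*10 = -4 + 5 = 1)
m(M, f) = 1 + f
√(-2516092 + (m(10, 8) - 336*984)) = √(-2516092 + ((1 + 8) - 336*984)) = √(-2516092 + (9 - 330624)) = √(-2516092 - 330615) = √(-2846707) = I*√2846707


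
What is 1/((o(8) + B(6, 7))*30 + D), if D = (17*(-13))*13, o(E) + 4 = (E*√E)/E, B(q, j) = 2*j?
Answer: -2573/6613129 - 60*√2/6613129 ≈ -0.00040191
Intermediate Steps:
o(E) = -4 + √E (o(E) = -4 + (E*√E)/E = -4 + E^(3/2)/E = -4 + √E)
D = -2873 (D = -221*13 = -2873)
1/((o(8) + B(6, 7))*30 + D) = 1/(((-4 + √8) + 2*7)*30 - 2873) = 1/(((-4 + 2*√2) + 14)*30 - 2873) = 1/((10 + 2*√2)*30 - 2873) = 1/((300 + 60*√2) - 2873) = 1/(-2573 + 60*√2)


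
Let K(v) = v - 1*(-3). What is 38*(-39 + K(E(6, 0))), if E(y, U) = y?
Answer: -1140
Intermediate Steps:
K(v) = 3 + v (K(v) = v + 3 = 3 + v)
38*(-39 + K(E(6, 0))) = 38*(-39 + (3 + 6)) = 38*(-39 + 9) = 38*(-30) = -1140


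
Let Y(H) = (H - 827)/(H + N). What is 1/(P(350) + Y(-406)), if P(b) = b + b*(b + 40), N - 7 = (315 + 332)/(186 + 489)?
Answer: 268678/36769416575 ≈ 7.3071e-6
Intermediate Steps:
N = 5372/675 (N = 7 + (315 + 332)/(186 + 489) = 7 + 647/675 = 5372/675 ≈ 7.9585)
Y(H) = (-827 + H)/(5372/675 + H) (Y(H) = (H - 827)/(H + 5372/675) = (-827 + H)/(5372/675 + H))
P(b) = b + b*(40 + b)
1/(P(350) + Y(-406)) = 1/(350*(41 + 350) + 675*(-827 - 406)/(5372 + 675*(-406))) = 1/(350*391 + 675*(-1233)/(5372 - 274050)) = 1/(136850 + 675*(-1233)/(-268678)) = 1/(136850 + 675*(-1/268678)*(-1233)) = 1/(136850 + 832275/268678) = 1/(36769416575/268678) = 268678/36769416575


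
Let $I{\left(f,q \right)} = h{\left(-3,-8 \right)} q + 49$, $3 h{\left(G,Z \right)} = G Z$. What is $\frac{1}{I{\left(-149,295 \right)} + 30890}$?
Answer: $\frac{1}{33299} \approx 3.0031 \cdot 10^{-5}$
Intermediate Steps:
$h{\left(G,Z \right)} = \frac{G Z}{3}$
$I{\left(f,q \right)} = 49 + 8 q$ ($I{\left(f,q \right)} = \frac{1}{3} \left(-3\right) \left(-8\right) q + 49 = 8 q + 49 = 49 + 8 q$)
$\frac{1}{I{\left(-149,295 \right)} + 30890} = \frac{1}{\left(49 + 8 \cdot 295\right) + 30890} = \frac{1}{\left(49 + 2360\right) + 30890} = \frac{1}{2409 + 30890} = \frac{1}{33299}$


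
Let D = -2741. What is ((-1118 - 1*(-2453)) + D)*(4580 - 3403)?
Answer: -1654862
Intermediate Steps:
((-1118 - 1*(-2453)) + D)*(4580 - 3403) = ((-1118 - 1*(-2453)) - 2741)*(4580 - 3403) = ((-1118 + 2453) - 2741)*1177 = (1335 - 2741)*1177 = -1406*1177 = -1654862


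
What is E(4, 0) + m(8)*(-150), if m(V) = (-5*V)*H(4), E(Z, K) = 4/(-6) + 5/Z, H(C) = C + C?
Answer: 576007/12 ≈ 48001.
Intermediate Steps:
H(C) = 2*C
E(Z, K) = -⅔ + 5/Z (E(Z, K) = 4*(-⅙) + 5/Z = -⅔ + 5/Z)
m(V) = -40*V (m(V) = (-5*V)*(2*4) = -5*V*8 = -40*V)
E(4, 0) + m(8)*(-150) = (-⅔ + 5/4) - 40*8*(-150) = (-⅔ + 5*(¼)) - 320*(-150) = (-⅔ + 5/4) + 48000 = 7/12 + 48000 = 576007/12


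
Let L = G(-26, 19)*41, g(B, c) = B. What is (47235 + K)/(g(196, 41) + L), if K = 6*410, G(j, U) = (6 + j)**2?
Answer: 16565/5532 ≈ 2.9944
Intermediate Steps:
K = 2460
L = 16400 (L = (6 - 26)**2*41 = (-20)**2*41 = 400*41 = 16400)
(47235 + K)/(g(196, 41) + L) = (47235 + 2460)/(196 + 16400) = 49695/16596 = 49695*(1/16596) = 16565/5532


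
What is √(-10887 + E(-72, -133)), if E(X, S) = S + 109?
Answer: I*√10911 ≈ 104.46*I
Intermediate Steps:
E(X, S) = 109 + S
√(-10887 + E(-72, -133)) = √(-10887 + (109 - 133)) = √(-10887 - 24) = √(-10911) = I*√10911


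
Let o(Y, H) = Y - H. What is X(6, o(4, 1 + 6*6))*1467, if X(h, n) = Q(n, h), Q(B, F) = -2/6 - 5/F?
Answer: -3423/2 ≈ -1711.5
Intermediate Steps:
Q(B, F) = -1/3 - 5/F (Q(B, F) = -2*1/6 - 5/F = -1/3 - 5/F)
X(h, n) = (-15 - h)/(3*h)
X(6, o(4, 1 + 6*6))*1467 = ((1/3)*(-15 - 1*6)/6)*1467 = ((1/3)*(1/6)*(-15 - 6))*1467 = ((1/3)*(1/6)*(-21))*1467 = -7/6*1467 = -3423/2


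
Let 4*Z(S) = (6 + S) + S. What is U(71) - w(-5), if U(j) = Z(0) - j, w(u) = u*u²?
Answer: 111/2 ≈ 55.500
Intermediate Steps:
Z(S) = 3/2 + S/2 (Z(S) = ((6 + S) + S)/4 = (6 + 2*S)/4 = 3/2 + S/2)
w(u) = u³
U(j) = 3/2 - j (U(j) = (3/2 + (½)*0) - j = (3/2 + 0) - j = 3/2 - j)
U(71) - w(-5) = (3/2 - 1*71) - 1*(-5)³ = (3/2 - 71) - 1*(-125) = -139/2 + 125 = 111/2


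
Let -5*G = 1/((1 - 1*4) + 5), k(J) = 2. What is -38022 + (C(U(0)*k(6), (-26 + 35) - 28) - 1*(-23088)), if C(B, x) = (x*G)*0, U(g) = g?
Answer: -14934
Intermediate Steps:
G = -⅒ (G = -1/(5*((1 - 1*4) + 5)) = -1/(5*((1 - 4) + 5)) = -1/(5*(-3 + 5)) = -⅕/2 = -⅕*½ = -⅒ ≈ -0.10000)
C(B, x) = 0 (C(B, x) = (x*(-⅒))*0 = -x/10*0 = 0)
-38022 + (C(U(0)*k(6), (-26 + 35) - 28) - 1*(-23088)) = -38022 + (0 - 1*(-23088)) = -38022 + (0 + 23088) = -38022 + 23088 = -14934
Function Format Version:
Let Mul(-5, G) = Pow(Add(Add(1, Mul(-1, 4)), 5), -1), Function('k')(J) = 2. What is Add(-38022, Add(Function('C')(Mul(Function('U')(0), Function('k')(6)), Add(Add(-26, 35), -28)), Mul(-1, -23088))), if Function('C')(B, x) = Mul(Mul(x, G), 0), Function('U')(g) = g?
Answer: -14934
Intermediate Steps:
G = Rational(-1, 10) (G = Mul(Rational(-1, 5), Pow(Add(Add(1, Mul(-1, 4)), 5), -1)) = Mul(Rational(-1, 5), Pow(Add(Add(1, -4), 5), -1)) = Mul(Rational(-1, 5), Pow(Add(-3, 5), -1)) = Mul(Rational(-1, 5), Pow(2, -1)) = Mul(Rational(-1, 5), Rational(1, 2)) = Rational(-1, 10) ≈ -0.10000)
Function('C')(B, x) = 0 (Function('C')(B, x) = Mul(Mul(x, Rational(-1, 10)), 0) = Mul(Mul(Rational(-1, 10), x), 0) = 0)
Add(-38022, Add(Function('C')(Mul(Function('U')(0), Function('k')(6)), Add(Add(-26, 35), -28)), Mul(-1, -23088))) = Add(-38022, Add(0, Mul(-1, -23088))) = Add(-38022, Add(0, 23088)) = Add(-38022, 23088) = -14934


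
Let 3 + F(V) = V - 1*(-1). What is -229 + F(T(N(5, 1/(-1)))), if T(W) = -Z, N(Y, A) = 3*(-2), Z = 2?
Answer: -233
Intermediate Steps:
N(Y, A) = -6
T(W) = -2 (T(W) = -1*2 = -2)
F(V) = -2 + V (F(V) = -3 + (V - 1*(-1)) = -3 + (V + 1) = -3 + (1 + V) = -2 + V)
-229 + F(T(N(5, 1/(-1)))) = -229 + (-2 - 2) = -229 - 4 = -233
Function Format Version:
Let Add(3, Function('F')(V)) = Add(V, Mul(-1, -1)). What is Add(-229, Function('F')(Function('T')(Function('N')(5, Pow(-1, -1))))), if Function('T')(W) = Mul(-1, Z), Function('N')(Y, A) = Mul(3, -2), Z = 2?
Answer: -233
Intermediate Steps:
Function('N')(Y, A) = -6
Function('T')(W) = -2 (Function('T')(W) = Mul(-1, 2) = -2)
Function('F')(V) = Add(-2, V) (Function('F')(V) = Add(-3, Add(V, Mul(-1, -1))) = Add(-3, Add(V, 1)) = Add(-3, Add(1, V)) = Add(-2, V))
Add(-229, Function('F')(Function('T')(Function('N')(5, Pow(-1, -1))))) = Add(-229, Add(-2, -2)) = Add(-229, -4) = -233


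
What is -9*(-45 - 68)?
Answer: 1017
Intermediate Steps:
-9*(-45 - 68) = -9*(-113) = 1017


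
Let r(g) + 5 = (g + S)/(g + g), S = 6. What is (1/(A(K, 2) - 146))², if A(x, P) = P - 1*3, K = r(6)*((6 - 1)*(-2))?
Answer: 1/21609 ≈ 4.6277e-5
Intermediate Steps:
r(g) = -5 + (6 + g)/(2*g) (r(g) = -5 + (g + 6)/(g + g) = -5 + (6 + g)/((2*g)) = -5 + (6 + g)*(1/(2*g)) = -5 + (6 + g)/(2*g))
K = 40 (K = (-9/2 + 3/6)*((6 - 1)*(-2)) = (-9/2 + 3*(⅙))*(5*(-2)) = (-9/2 + ½)*(-10) = -4*(-10) = 40)
A(x, P) = -3 + P (A(x, P) = P - 3 = -3 + P)
(1/(A(K, 2) - 146))² = (1/((-3 + 2) - 146))² = (1/(-1 - 146))² = (1/(-147))² = (-1/147)² = 1/21609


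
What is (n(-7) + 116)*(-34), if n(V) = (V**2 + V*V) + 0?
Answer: -7276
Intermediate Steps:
n(V) = 2*V**2 (n(V) = (V**2 + V**2) + 0 = 2*V**2 + 0 = 2*V**2)
(n(-7) + 116)*(-34) = (2*(-7)**2 + 116)*(-34) = (2*49 + 116)*(-34) = (98 + 116)*(-34) = 214*(-34) = -7276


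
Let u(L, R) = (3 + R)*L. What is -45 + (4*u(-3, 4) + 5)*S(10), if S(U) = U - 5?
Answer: -440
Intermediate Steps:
u(L, R) = L*(3 + R)
S(U) = -5 + U
-45 + (4*u(-3, 4) + 5)*S(10) = -45 + (4*(-3*(3 + 4)) + 5)*(-5 + 10) = -45 + (4*(-3*7) + 5)*5 = -45 + (4*(-21) + 5)*5 = -45 + (-84 + 5)*5 = -45 - 79*5 = -45 - 395 = -440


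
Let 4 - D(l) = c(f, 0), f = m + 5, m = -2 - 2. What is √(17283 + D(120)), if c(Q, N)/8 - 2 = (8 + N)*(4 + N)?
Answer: √17015 ≈ 130.44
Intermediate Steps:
m = -4
f = 1 (f = -4 + 5 = 1)
c(Q, N) = 16 + 8*(4 + N)*(8 + N) (c(Q, N) = 16 + 8*((8 + N)*(4 + N)) = 16 + 8*((4 + N)*(8 + N)) = 16 + 8*(4 + N)*(8 + N))
D(l) = -268 (D(l) = 4 - (272 + 8*0² + 96*0) = 4 - (272 + 8*0 + 0) = 4 - (272 + 0 + 0) = 4 - 1*272 = 4 - 272 = -268)
√(17283 + D(120)) = √(17283 - 268) = √17015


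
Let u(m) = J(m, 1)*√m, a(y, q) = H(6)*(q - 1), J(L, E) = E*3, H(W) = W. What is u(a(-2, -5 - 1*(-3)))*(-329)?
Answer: -2961*I*√2 ≈ -4187.5*I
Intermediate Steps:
J(L, E) = 3*E
a(y, q) = -6 + 6*q (a(y, q) = 6*(q - 1) = 6*(-1 + q) = -6 + 6*q)
u(m) = 3*√m (u(m) = (3*1)*√m = 3*√m)
u(a(-2, -5 - 1*(-3)))*(-329) = (3*√(-6 + 6*(-5 - 1*(-3))))*(-329) = (3*√(-6 + 6*(-5 + 3)))*(-329) = (3*√(-6 + 6*(-2)))*(-329) = (3*√(-6 - 12))*(-329) = (3*√(-18))*(-329) = (3*(3*I*√2))*(-329) = (9*I*√2)*(-329) = -2961*I*√2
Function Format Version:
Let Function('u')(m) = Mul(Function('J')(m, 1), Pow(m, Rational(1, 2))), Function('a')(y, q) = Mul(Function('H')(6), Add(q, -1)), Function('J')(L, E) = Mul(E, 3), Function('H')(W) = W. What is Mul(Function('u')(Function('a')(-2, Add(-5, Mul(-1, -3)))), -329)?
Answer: Mul(-2961, I, Pow(2, Rational(1, 2))) ≈ Mul(-4187.5, I)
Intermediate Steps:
Function('J')(L, E) = Mul(3, E)
Function('a')(y, q) = Add(-6, Mul(6, q)) (Function('a')(y, q) = Mul(6, Add(q, -1)) = Mul(6, Add(-1, q)) = Add(-6, Mul(6, q)))
Function('u')(m) = Mul(3, Pow(m, Rational(1, 2))) (Function('u')(m) = Mul(Mul(3, 1), Pow(m, Rational(1, 2))) = Mul(3, Pow(m, Rational(1, 2))))
Mul(Function('u')(Function('a')(-2, Add(-5, Mul(-1, -3)))), -329) = Mul(Mul(3, Pow(Add(-6, Mul(6, Add(-5, Mul(-1, -3)))), Rational(1, 2))), -329) = Mul(Mul(3, Pow(Add(-6, Mul(6, Add(-5, 3))), Rational(1, 2))), -329) = Mul(Mul(3, Pow(Add(-6, Mul(6, -2)), Rational(1, 2))), -329) = Mul(Mul(3, Pow(Add(-6, -12), Rational(1, 2))), -329) = Mul(Mul(3, Pow(-18, Rational(1, 2))), -329) = Mul(Mul(3, Mul(3, I, Pow(2, Rational(1, 2)))), -329) = Mul(Mul(9, I, Pow(2, Rational(1, 2))), -329) = Mul(-2961, I, Pow(2, Rational(1, 2)))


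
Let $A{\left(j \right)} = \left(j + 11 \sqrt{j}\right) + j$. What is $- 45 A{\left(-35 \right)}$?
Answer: $3150 - 495 i \sqrt{35} \approx 3150.0 - 2928.5 i$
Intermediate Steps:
$A{\left(j \right)} = 2 j + 11 \sqrt{j}$
$- 45 A{\left(-35 \right)} = - 45 \left(2 \left(-35\right) + 11 \sqrt{-35}\right) = - 45 \left(-70 + 11 i \sqrt{35}\right) = 3150 - 495 i \sqrt{35}$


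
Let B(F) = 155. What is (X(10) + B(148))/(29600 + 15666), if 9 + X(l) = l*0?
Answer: 73/22633 ≈ 0.0032254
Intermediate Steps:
X(l) = -9 (X(l) = -9 + l*0 = -9 + 0 = -9)
(X(10) + B(148))/(29600 + 15666) = (-9 + 155)/(29600 + 15666) = 146/45266 = 146*(1/45266) = 73/22633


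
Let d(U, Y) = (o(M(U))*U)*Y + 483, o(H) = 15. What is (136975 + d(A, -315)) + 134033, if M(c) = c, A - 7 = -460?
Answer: 2411916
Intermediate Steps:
A = -453 (A = 7 - 460 = -453)
d(U, Y) = 483 + 15*U*Y (d(U, Y) = (15*U)*Y + 483 = 15*U*Y + 483 = 483 + 15*U*Y)
(136975 + d(A, -315)) + 134033 = (136975 + (483 + 15*(-453)*(-315))) + 134033 = (136975 + (483 + 2140425)) + 134033 = (136975 + 2140908) + 134033 = 2277883 + 134033 = 2411916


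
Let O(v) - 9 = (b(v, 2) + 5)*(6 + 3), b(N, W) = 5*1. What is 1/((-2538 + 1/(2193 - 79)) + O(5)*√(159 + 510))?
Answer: 11342309734/515844593963 + 442430604*√669/515844593963 ≈ 0.044172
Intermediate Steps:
b(N, W) = 5
O(v) = 99 (O(v) = 9 + (5 + 5)*(6 + 3) = 9 + 10*9 = 9 + 90 = 99)
1/((-2538 + 1/(2193 - 79)) + O(5)*√(159 + 510)) = 1/((-2538 + 1/(2193 - 79)) + 99*√(159 + 510)) = 1/((-2538 + 1/2114) + 99*√669) = 1/(-5365331/2114 + 99*√669)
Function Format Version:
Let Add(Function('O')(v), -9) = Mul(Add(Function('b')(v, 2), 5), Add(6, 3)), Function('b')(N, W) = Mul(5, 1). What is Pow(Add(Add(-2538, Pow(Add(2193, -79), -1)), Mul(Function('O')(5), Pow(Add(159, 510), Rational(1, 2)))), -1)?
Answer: Add(Rational(11342309734, 515844593963), Mul(Rational(442430604, 515844593963), Pow(669, Rational(1, 2)))) ≈ 0.044172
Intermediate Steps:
Function('b')(N, W) = 5
Function('O')(v) = 99 (Function('O')(v) = Add(9, Mul(Add(5, 5), Add(6, 3))) = Add(9, Mul(10, 9)) = Add(9, 90) = 99)
Pow(Add(Add(-2538, Pow(Add(2193, -79), -1)), Mul(Function('O')(5), Pow(Add(159, 510), Rational(1, 2)))), -1) = Pow(Add(Add(-2538, Pow(Add(2193, -79), -1)), Mul(99, Pow(Add(159, 510), Rational(1, 2)))), -1) = Pow(Add(Add(-2538, Pow(2114, -1)), Mul(99, Pow(669, Rational(1, 2)))), -1) = Pow(Add(Add(-2538, Rational(1, 2114)), Mul(99, Pow(669, Rational(1, 2)))), -1) = Pow(Add(Rational(-5365331, 2114), Mul(99, Pow(669, Rational(1, 2)))), -1)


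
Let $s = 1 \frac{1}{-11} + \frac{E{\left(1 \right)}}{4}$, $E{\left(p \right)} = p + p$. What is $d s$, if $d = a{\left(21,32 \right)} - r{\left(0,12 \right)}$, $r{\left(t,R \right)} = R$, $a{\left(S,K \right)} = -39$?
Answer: $- \frac{459}{22} \approx -20.864$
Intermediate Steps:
$E{\left(p \right)} = 2 p$
$s = \frac{9}{22}$ ($s = 1 \frac{1}{-11} + \frac{2 \cdot 1}{4} = 1 \left(- \frac{1}{11}\right) + 2 \cdot \frac{1}{4} = - \frac{1}{11} + \frac{1}{2} = \frac{9}{22} \approx 0.40909$)
$d = -51$ ($d = -39 - 12 = -51$)
$d s = \left(-51\right) \frac{9}{22} = - \frac{459}{22}$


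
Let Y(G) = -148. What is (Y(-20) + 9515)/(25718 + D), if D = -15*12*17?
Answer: 9367/22658 ≈ 0.41341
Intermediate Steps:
D = -3060 (D = -180*17 = -3060)
(Y(-20) + 9515)/(25718 + D) = (-148 + 9515)/(25718 - 3060) = 9367/22658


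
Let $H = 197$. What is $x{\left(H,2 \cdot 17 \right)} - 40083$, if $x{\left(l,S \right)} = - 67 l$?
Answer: $-53282$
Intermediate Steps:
$x{\left(H,2 \cdot 17 \right)} - 40083 = \left(-67\right) 197 - 40083 = -13199 - 40083 = -53282$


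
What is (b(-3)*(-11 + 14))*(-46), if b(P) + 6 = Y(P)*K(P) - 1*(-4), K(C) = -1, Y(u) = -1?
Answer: 138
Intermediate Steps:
b(P) = -1 (b(P) = -6 + (-1*(-1) - 1*(-4)) = -6 + (1 + 4) = -6 + 5 = -1)
(b(-3)*(-11 + 14))*(-46) = -(-11 + 14)*(-46) = -1*3*(-46) = -3*(-46) = 138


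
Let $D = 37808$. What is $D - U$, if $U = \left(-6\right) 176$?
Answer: $38864$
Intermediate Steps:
$U = -1056$
$D - U = 37808 - -1056 = 37808 + 1056 = 38864$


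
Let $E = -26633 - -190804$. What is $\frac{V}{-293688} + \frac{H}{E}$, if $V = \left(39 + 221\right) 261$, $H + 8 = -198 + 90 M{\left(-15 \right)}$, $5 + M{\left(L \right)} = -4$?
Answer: $- \frac{317750863}{1339307018} \approx -0.23725$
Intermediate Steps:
$M{\left(L \right)} = -9$ ($M{\left(L \right)} = -5 - 4 = -9$)
$H = -1016$ ($H = -8 + \left(-198 + 90 \left(-9\right)\right) = -8 - 1008 = -1016$)
$V = 67860$ ($V = 260 \cdot 261 = 67860$)
$E = 164171$ ($E = -26633 + 190804 = 164171$)
$\frac{V}{-293688} + \frac{H}{E} = \frac{67860}{-293688} - \frac{1016}{164171} = 67860 \left(- \frac{1}{293688}\right) - \frac{1016}{164171} = - \frac{1885}{8158} - \frac{1016}{164171} = - \frac{317750863}{1339307018}$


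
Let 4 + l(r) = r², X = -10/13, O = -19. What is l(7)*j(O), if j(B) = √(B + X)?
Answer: 45*I*√3341/13 ≈ 200.08*I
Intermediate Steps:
X = -10/13 (X = -10*1/13 = -10/13 ≈ -0.76923)
l(r) = -4 + r²
j(B) = √(-10/13 + B) (j(B) = √(B - 10/13) = √(-10/13 + B))
l(7)*j(O) = (-4 + 7²)*(√(-130 + 169*(-19))/13) = (-4 + 49)*(√(-130 - 3211)/13) = 45*(√(-3341)/13) = 45*((I*√3341)/13) = 45*(I*√3341/13) = 45*I*√3341/13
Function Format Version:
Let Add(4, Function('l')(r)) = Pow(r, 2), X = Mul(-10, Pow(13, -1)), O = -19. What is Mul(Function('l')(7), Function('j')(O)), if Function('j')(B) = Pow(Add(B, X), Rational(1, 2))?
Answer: Mul(Rational(45, 13), I, Pow(3341, Rational(1, 2))) ≈ Mul(200.08, I)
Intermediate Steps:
X = Rational(-10, 13) (X = Mul(-10, Rational(1, 13)) = Rational(-10, 13) ≈ -0.76923)
Function('l')(r) = Add(-4, Pow(r, 2))
Function('j')(B) = Pow(Add(Rational(-10, 13), B), Rational(1, 2)) (Function('j')(B) = Pow(Add(B, Rational(-10, 13)), Rational(1, 2)) = Pow(Add(Rational(-10, 13), B), Rational(1, 2)))
Mul(Function('l')(7), Function('j')(O)) = Mul(Add(-4, Pow(7, 2)), Mul(Rational(1, 13), Pow(Add(-130, Mul(169, -19)), Rational(1, 2)))) = Mul(Add(-4, 49), Mul(Rational(1, 13), Pow(Add(-130, -3211), Rational(1, 2)))) = Mul(45, Mul(Rational(1, 13), Pow(-3341, Rational(1, 2)))) = Mul(45, Mul(Rational(1, 13), Mul(I, Pow(3341, Rational(1, 2))))) = Mul(45, Mul(Rational(1, 13), I, Pow(3341, Rational(1, 2)))) = Mul(Rational(45, 13), I, Pow(3341, Rational(1, 2)))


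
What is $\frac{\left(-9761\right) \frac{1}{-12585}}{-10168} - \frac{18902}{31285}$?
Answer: $- \frac{483817238689}{800672499960} \approx -0.60426$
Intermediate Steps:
$\frac{\left(-9761\right) \frac{1}{-12585}}{-10168} - \frac{18902}{31285} = \left(-9761\right) \left(- \frac{1}{12585}\right) \left(- \frac{1}{10168}\right) - \frac{18902}{31285} = \frac{9761}{12585} \left(- \frac{1}{10168}\right) - \frac{18902}{31285} = - \frac{9761}{127964280} - \frac{18902}{31285} = - \frac{483817238689}{800672499960}$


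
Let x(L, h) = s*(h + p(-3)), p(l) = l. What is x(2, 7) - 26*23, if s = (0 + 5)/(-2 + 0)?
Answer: -608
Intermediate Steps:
s = -5/2 (s = 5/(-2) = 5*(-½) = -5/2 ≈ -2.5000)
x(L, h) = 15/2 - 5*h/2 (x(L, h) = -5*(h - 3)/2 = -5*(-3 + h)/2 = 15/2 - 5*h/2)
x(2, 7) - 26*23 = (15/2 - 5/2*7) - 26*23 = (15/2 - 35/2) - 598 = -10 - 598 = -608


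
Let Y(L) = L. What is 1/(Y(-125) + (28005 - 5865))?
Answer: 1/22015 ≈ 4.5424e-5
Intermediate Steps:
1/(Y(-125) + (28005 - 5865)) = 1/(-125 + (28005 - 5865)) = 1/(-125 + 22140) = 1/22015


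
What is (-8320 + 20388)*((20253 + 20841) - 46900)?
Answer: -70066808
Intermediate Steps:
(-8320 + 20388)*((20253 + 20841) - 46900) = 12068*(41094 - 46900) = 12068*(-5806) = -70066808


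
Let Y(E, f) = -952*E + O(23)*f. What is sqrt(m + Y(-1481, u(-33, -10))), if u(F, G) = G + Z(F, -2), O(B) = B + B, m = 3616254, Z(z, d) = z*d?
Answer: sqrt(5028742) ≈ 2242.5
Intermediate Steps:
Z(z, d) = d*z
O(B) = 2*B
u(F, G) = G - 2*F
Y(E, f) = -952*E + 46*f (Y(E, f) = -952*E + (2*23)*f = -952*E + 46*f)
sqrt(m + Y(-1481, u(-33, -10))) = sqrt(3616254 + (-952*(-1481) + 46*(-10 - 2*(-33)))) = sqrt(3616254 + (1409912 + 46*(-10 + 66))) = sqrt(3616254 + (1409912 + 46*56)) = sqrt(3616254 + (1409912 + 2576)) = sqrt(3616254 + 1412488) = sqrt(5028742)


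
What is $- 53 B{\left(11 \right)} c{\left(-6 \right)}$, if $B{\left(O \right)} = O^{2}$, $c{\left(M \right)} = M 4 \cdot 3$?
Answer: $461736$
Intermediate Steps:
$c{\left(M \right)} = 12 M$ ($c{\left(M \right)} = 4 M 3 = 12 M$)
$- 53 B{\left(11 \right)} c{\left(-6 \right)} = - 53 \cdot 11^{2} \cdot 12 \left(-6\right) = \left(-53\right) 121 \left(-72\right) = \left(-6413\right) \left(-72\right) = 461736$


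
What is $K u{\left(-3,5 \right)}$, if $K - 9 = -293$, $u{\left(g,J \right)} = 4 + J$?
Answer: $-2556$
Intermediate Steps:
$K = -284$ ($K = 9 - 293 = -284$)
$K u{\left(-3,5 \right)} = - 284 \left(4 + 5\right) = \left(-284\right) 9 = -2556$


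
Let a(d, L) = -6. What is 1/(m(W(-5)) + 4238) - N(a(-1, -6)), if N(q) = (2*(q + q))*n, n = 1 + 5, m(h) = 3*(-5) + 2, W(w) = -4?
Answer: 608401/4225 ≈ 144.00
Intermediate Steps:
m(h) = -13 (m(h) = -15 + 2 = -13)
n = 6
N(q) = 24*q (N(q) = (2*(q + q))*6 = (2*(2*q))*6 = (4*q)*6 = 24*q)
1/(m(W(-5)) + 4238) - N(a(-1, -6)) = 1/(-13 + 4238) - 24*(-6) = 1/4225 - 1*(-144) = 1/4225 + 144 = 608401/4225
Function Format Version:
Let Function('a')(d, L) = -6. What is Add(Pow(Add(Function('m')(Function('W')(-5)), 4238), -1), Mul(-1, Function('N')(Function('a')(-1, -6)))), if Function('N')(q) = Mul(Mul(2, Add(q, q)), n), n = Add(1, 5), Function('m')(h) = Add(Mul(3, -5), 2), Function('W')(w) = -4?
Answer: Rational(608401, 4225) ≈ 144.00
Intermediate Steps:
Function('m')(h) = -13 (Function('m')(h) = Add(-15, 2) = -13)
n = 6
Function('N')(q) = Mul(24, q) (Function('N')(q) = Mul(Mul(2, Add(q, q)), 6) = Mul(Mul(2, Mul(2, q)), 6) = Mul(Mul(4, q), 6) = Mul(24, q))
Add(Pow(Add(Function('m')(Function('W')(-5)), 4238), -1), Mul(-1, Function('N')(Function('a')(-1, -6)))) = Add(Pow(Add(-13, 4238), -1), Mul(-1, Mul(24, -6))) = Add(Pow(4225, -1), Mul(-1, -144)) = Add(Rational(1, 4225), 144) = Rational(608401, 4225)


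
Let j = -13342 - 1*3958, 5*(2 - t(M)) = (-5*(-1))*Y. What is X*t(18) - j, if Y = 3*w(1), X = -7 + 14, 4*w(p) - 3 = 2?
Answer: 69151/4 ≈ 17288.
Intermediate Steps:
w(p) = 5/4 (w(p) = ¾ + (¼)*2 = ¾ + ½ = 5/4)
X = 7
Y = 15/4 (Y = 3*(5/4) = 15/4 ≈ 3.7500)
t(M) = -7/4 (t(M) = 2 - (-5*(-1))*15/(5*4) = 2 - 15/4 = -7/4)
j = -17300 (j = -13342 - 3958 = -17300)
X*t(18) - j = 7*(-7/4) - 1*(-17300) = -49/4 + 17300 = 69151/4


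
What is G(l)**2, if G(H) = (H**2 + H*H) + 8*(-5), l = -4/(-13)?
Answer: 45265984/28561 ≈ 1584.9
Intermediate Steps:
l = 4/13 (l = -4*(-1/13) = 4/13 ≈ 0.30769)
G(H) = -40 + 2*H**2 (G(H) = (H**2 + H**2) - 40 = 2*H**2 - 40 = -40 + 2*H**2)
G(l)**2 = (-40 + 2*(4/13)**2)**2 = (-40 + 2*(16/169))**2 = (-40 + 32/169)**2 = (-6728/169)**2 = 45265984/28561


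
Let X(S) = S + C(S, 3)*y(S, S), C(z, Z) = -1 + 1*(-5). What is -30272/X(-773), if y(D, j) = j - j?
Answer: 30272/773 ≈ 39.162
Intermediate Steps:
y(D, j) = 0
C(z, Z) = -6 (C(z, Z) = -1 - 5 = -6)
X(S) = S (X(S) = S - 6*0 = S + 0 = S)
-30272/X(-773) = -30272/(-773) = -30272*(-1/773) = 30272/773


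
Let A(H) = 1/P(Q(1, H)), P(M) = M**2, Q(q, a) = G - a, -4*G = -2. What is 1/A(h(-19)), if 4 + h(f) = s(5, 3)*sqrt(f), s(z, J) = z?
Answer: (9 - 10*I*sqrt(19))**2/4 ≈ -454.75 - 196.15*I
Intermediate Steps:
G = 1/2 (G = -1/4*(-2) = 1/2 ≈ 0.50000)
Q(q, a) = 1/2 - a
h(f) = -4 + 5*sqrt(f)
A(H) = (1/2 - H)**(-2) (A(H) = 1/((1/2 - H)**2) = (1/2 - H)**(-2))
1/A(h(-19)) = 1/(4/(-1 + 2*(-4 + 5*sqrt(-19)))**2) = 1/(4/(-1 + 2*(-4 + 5*(I*sqrt(19))))**2) = 1/(4/(-1 + 2*(-4 + 5*I*sqrt(19)))**2) = 1/(4/(-1 + (-8 + 10*I*sqrt(19)))**2) = 1/(4/(-9 + 10*I*sqrt(19))**2) = (-9 + 10*I*sqrt(19))**2/4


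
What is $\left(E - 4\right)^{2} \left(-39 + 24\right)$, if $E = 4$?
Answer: $0$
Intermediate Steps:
$\left(E - 4\right)^{2} \left(-39 + 24\right) = \left(4 - 4\right)^{2} \left(-39 + 24\right) = 0^{2} \left(-15\right) = 0 \left(-15\right) = 0$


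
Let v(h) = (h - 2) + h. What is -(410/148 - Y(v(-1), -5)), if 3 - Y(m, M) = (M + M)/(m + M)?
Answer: -587/666 ≈ -0.88138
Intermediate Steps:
v(h) = -2 + 2*h (v(h) = (-2 + h) + h = -2 + 2*h)
Y(m, M) = 3 - 2*M/(M + m) (Y(m, M) = 3 - (M + M)/(m + M) = 3 - 2*M/(M + m))
-(410/148 - Y(v(-1), -5)) = -(410/148 - (-5 + 3*(-2 + 2*(-1)))/(-5 + (-2 + 2*(-1)))) = -(410*(1/148) - (-5 + 3*(-2 - 2))/(-5 + (-2 - 2))) = -(205/74 - (-5 + 3*(-4))/(-5 - 4)) = -(205/74 - (-5 - 12)/(-9)) = -(205/74 - (-1)*(-17)/9) = -(205/74 - 1*17/9) = -(205/74 - 17/9) = -1*587/666 = -587/666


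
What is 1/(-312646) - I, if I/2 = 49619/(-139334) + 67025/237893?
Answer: 3307738869647/22238512168522 ≈ 0.14874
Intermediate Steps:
I = -10580049/71130007 (I = 2*(49619/(-139334) + 67025/237893) = 2*(49619*(-1/139334) + 67025*(1/237893)) = 2*(-49619/139334 + 67025/237893) = 2*(-10580049/142260014) = -10580049/71130007 ≈ -0.14874)
1/(-312646) - I = 1/(-312646) - 1*(-10580049/71130007) = -1/312646 + 10580049/71130007 = 3307738869647/22238512168522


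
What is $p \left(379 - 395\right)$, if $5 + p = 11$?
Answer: $-96$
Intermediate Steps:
$p = 6$ ($p = -5 + 11 = 6$)
$p \left(379 - 395\right) = 6 \left(379 - 395\right) = 6 \left(-16\right) = -96$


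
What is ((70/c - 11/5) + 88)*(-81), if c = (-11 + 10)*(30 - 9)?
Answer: -33399/5 ≈ -6679.8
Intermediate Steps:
c = -21 (c = -1*21 = -21)
((70/c - 11/5) + 88)*(-81) = ((70/(-21) - 11/5) + 88)*(-81) = ((70*(-1/21) - 11*⅕) + 88)*(-81) = ((-10/3 - 11/5) + 88)*(-81) = (-83/15 + 88)*(-81) = (1237/15)*(-81) = -33399/5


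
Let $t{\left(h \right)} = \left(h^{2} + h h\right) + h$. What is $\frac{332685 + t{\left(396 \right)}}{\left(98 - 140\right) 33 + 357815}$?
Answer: $\frac{646713}{356429} \approx 1.8144$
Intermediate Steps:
$t{\left(h \right)} = h + 2 h^{2}$ ($t{\left(h \right)} = \left(h^{2} + h^{2}\right) + h = 2 h^{2} + h = h + 2 h^{2}$)
$\frac{332685 + t{\left(396 \right)}}{\left(98 - 140\right) 33 + 357815} = \frac{332685 + 396 \left(1 + 2 \cdot 396\right)}{\left(98 - 140\right) 33 + 357815} = \frac{332685 + 396 \left(1 + 792\right)}{\left(-42\right) 33 + 357815} = \frac{332685 + 396 \cdot 793}{-1386 + 357815} = \frac{332685 + 314028}{356429} = 646713 \cdot \frac{1}{356429} = \frac{646713}{356429}$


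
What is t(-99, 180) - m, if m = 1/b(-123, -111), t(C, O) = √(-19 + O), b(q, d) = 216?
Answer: -1/216 + √161 ≈ 12.684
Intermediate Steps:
m = 1/216 ≈ 0.0046296
t(-99, 180) - m = √(-19 + 180) - 1*1/216 = √161 - 1/216 = -1/216 + √161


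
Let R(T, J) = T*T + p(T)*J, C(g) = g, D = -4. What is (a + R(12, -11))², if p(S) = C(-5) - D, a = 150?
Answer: 93025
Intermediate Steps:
p(S) = -1 (p(S) = -5 - 1*(-4) = -5 + 4 = -1)
R(T, J) = T² - J (R(T, J) = T*T - J = T² - J)
(a + R(12, -11))² = (150 + (12² - 1*(-11)))² = (150 + (144 + 11))² = (150 + 155)² = 305² = 93025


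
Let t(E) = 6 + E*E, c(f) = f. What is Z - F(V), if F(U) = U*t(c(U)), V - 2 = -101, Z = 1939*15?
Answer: 999978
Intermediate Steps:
Z = 29085
t(E) = 6 + E**2
V = -99 (V = 2 - 101 = -99)
F(U) = U*(6 + U**2)
Z - F(V) = 29085 - (-99)*(6 + (-99)**2) = 29085 - (-99)*(6 + 9801) = 29085 - (-99)*9807 = 29085 - 1*(-970893) = 29085 + 970893 = 999978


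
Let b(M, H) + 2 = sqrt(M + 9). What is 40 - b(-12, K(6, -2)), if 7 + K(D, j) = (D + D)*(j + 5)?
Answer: 42 - I*sqrt(3) ≈ 42.0 - 1.732*I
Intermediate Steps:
K(D, j) = -7 + 2*D*(5 + j) (K(D, j) = -7 + (D + D)*(j + 5) = -7 + (2*D)*(5 + j) = -7 + 2*D*(5 + j))
b(M, H) = -2 + sqrt(9 + M) (b(M, H) = -2 + sqrt(M + 9) = -2 + sqrt(9 + M))
40 - b(-12, K(6, -2)) = 40 - (-2 + sqrt(9 - 12)) = 40 - (-2 + sqrt(-3)) = 40 - (-2 + I*sqrt(3)) = 40 + (2 - I*sqrt(3)) = 42 - I*sqrt(3)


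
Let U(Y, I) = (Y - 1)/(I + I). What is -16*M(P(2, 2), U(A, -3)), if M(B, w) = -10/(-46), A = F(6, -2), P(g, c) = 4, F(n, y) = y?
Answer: -80/23 ≈ -3.4783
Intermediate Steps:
A = -2
U(Y, I) = (-1 + Y)/(2*I) (U(Y, I) = (-1 + Y)/((2*I)) = (-1 + Y)*(1/(2*I)) = (-1 + Y)/(2*I))
M(B, w) = 5/23 (M(B, w) = -10*(-1/46) = 5/23)
-16*M(P(2, 2), U(A, -3)) = -16*5/23 = -80/23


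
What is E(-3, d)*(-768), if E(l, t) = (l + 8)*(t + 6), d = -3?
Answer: -11520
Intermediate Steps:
E(l, t) = (6 + t)*(8 + l) (E(l, t) = (8 + l)*(6 + t) = (6 + t)*(8 + l))
E(-3, d)*(-768) = (48 + 6*(-3) + 8*(-3) - 3*(-3))*(-768) = (48 - 18 - 24 + 9)*(-768) = 15*(-768) = -11520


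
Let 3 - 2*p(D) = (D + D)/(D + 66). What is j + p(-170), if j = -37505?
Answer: -1950267/52 ≈ -37505.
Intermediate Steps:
p(D) = 3/2 - D/(66 + D) (p(D) = 3/2 - (D + D)/(2*(D + 66)) = 3/2 - 2*D/(2*(66 + D)) = 3/2 - D/(66 + D))
j + p(-170) = -37505 + (198 - 170)/(2*(66 - 170)) = -37505 + (1/2)*28/(-104) = -37505 + (1/2)*(-1/104)*28 = -37505 - 7/52 = -1950267/52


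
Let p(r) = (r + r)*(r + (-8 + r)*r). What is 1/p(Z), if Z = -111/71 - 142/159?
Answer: -1438687330569/164189437140388 ≈ -0.0087624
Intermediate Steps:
Z = -27731/11289 (Z = -111*1/71 - 142*1/159 = -111/71 - 142/159 = -27731/11289 ≈ -2.4565)
p(r) = 2*r*(r + r*(-8 + r)) (p(r) = (2*r)*(r + r*(-8 + r)) = 2*r*(r + r*(-8 + r)))
1/p(Z) = 1/(2*(-27731/11289)²*(-7 - 27731/11289)) = 1/(2*(769008361/127441521)*(-106754/11289)) = 1/(-164189437140388/1438687330569) = -1438687330569/164189437140388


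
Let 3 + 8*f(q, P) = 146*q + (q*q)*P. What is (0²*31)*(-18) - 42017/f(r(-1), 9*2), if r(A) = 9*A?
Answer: -336136/141 ≈ -2383.9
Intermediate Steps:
f(q, P) = -3/8 + 73*q/4 + P*q²/8 (f(q, P) = -3/8 + (146*q + (q*q)*P)/8 = -3/8 + (146*q + q²*P)/8 = -3/8 + (146*q + P*q²)/8 = -3/8 + (73*q/4 + P*q²/8) = -3/8 + 73*q/4 + P*q²/8)
(0²*31)*(-18) - 42017/f(r(-1), 9*2) = (0²*31)*(-18) - 42017/(-3/8 + 73*(9*(-1))/4 + (9*2)*(9*(-1))²/8) = (0*31)*(-18) - 42017/(-3/8 + (73/4)*(-9) + (⅛)*18*(-9)²) = 0*(-18) - 42017/(-3/8 - 657/4 + (⅛)*18*81) = 0 - 42017/(-3/8 - 657/4 + 729/4) = 0 - 42017/141/8 = 0 - 42017*8/141 = 0 - 1*336136/141 = 0 - 336136/141 = -336136/141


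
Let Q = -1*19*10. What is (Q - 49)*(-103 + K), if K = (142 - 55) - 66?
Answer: 19598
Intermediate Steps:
Q = -190 (Q = -19*10 = -190)
K = 21 (K = 87 - 66 = 21)
(Q - 49)*(-103 + K) = (-190 - 49)*(-103 + 21) = -239*(-82) = 19598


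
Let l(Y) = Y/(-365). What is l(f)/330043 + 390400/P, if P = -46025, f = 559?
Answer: -268741903177/31682477785 ≈ -8.4823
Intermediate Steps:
l(Y) = -Y/365 (l(Y) = Y*(-1/365) = -Y/365)
l(f)/330043 + 390400/P = -1/365*559/330043 + 390400/(-46025) = -559/365*1/330043 + 390400*(-1/46025) = -559/120465695 - 15616/1841 = -268741903177/31682477785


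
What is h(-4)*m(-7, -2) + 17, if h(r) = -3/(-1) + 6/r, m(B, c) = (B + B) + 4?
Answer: 2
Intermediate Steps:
m(B, c) = 4 + 2*B (m(B, c) = 2*B + 4 = 4 + 2*B)
h(r) = 3 + 6/r (h(r) = -3*(-1) + 6/r = 3 + 6/r)
h(-4)*m(-7, -2) + 17 = (3 + 6/(-4))*(4 + 2*(-7)) + 17 = (3 + 6*(-¼))*(4 - 14) + 17 = (3 - 3/2)*(-10) + 17 = (3/2)*(-10) + 17 = -15 + 17 = 2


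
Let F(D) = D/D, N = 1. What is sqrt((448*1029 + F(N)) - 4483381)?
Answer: 6*I*sqrt(111733) ≈ 2005.6*I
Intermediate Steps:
F(D) = 1
sqrt((448*1029 + F(N)) - 4483381) = sqrt((448*1029 + 1) - 4483381) = sqrt((460992 + 1) - 4483381) = sqrt(460993 - 4483381) = sqrt(-4022388) = 6*I*sqrt(111733)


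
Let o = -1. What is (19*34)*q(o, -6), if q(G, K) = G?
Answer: -646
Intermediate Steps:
(19*34)*q(o, -6) = (19*34)*(-1) = 646*(-1) = -646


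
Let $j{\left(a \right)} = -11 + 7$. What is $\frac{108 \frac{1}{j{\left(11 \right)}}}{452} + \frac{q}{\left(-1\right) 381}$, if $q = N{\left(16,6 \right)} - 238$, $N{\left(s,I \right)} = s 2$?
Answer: $\frac{82825}{172212} \approx 0.48095$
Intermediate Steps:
$j{\left(a \right)} = -4$
$N{\left(s,I \right)} = 2 s$
$q = -206$ ($q = 2 \cdot 16 - 238 = 32 - 238 = -206$)
$\frac{108 \frac{1}{j{\left(11 \right)}}}{452} + \frac{q}{\left(-1\right) 381} = \frac{108 \frac{1}{-4}}{452} - \frac{206}{\left(-1\right) 381} = 108 \left(- \frac{1}{4}\right) \frac{1}{452} - \frac{206}{-381} = \left(-27\right) \frac{1}{452} - - \frac{206}{381} = - \frac{27}{452} + \frac{206}{381} = \frac{82825}{172212}$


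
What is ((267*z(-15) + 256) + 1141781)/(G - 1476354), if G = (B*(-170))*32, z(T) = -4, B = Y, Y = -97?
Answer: -1140969/948674 ≈ -1.2027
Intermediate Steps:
B = -97
G = 527680 (G = -97*(-170)*32 = 16490*32 = 527680)
((267*z(-15) + 256) + 1141781)/(G - 1476354) = ((267*(-4) + 256) + 1141781)/(527680 - 1476354) = ((-1068 + 256) + 1141781)/(-948674) = (-812 + 1141781)*(-1/948674) = 1140969*(-1/948674) = -1140969/948674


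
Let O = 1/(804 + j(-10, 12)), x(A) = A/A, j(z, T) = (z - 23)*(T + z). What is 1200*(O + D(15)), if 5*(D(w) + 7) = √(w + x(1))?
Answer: -914920/123 ≈ -7438.4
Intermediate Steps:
j(z, T) = (-23 + z)*(T + z)
x(A) = 1
D(w) = -7 + √(1 + w)/5 (D(w) = -7 + √(w + 1)/5 = -7 + √(1 + w)/5)
O = 1/738 (O = 1/(804 + ((-10)² - 23*12 - 23*(-10) + 12*(-10))) = 1/(804 + (100 - 276 + 230 - 120)) = 1/(804 - 66) = 1/738 ≈ 0.0013550)
1200*(O + D(15)) = 1200*(1/738 + (-7 + √(1 + 15)/5)) = 1200*(1/738 + (-7 + √16/5)) = 1200*(1/738 + (-7 + (⅕)*4)) = 1200*(1/738 + (-7 + ⅘)) = 1200*(1/738 - 31/5) = 1200*(-22873/3690) = -914920/123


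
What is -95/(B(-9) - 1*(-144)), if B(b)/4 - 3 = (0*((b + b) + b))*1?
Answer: -95/156 ≈ -0.60897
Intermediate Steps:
B(b) = 12 (B(b) = 12 + 4*((0*((b + b) + b))*1) = 12 + 4*((0*(2*b + b))*1) = 12 + 4*((0*(3*b))*1) = 12 + 4*(0*1) = 12 + 4*0 = 12 + 0 = 12)
-95/(B(-9) - 1*(-144)) = -95/(12 - 1*(-144)) = -95/(12 + 144) = -95/156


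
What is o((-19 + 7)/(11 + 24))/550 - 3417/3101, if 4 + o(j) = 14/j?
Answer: -12110269/10233300 ≈ -1.1834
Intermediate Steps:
o(j) = -4 + 14/j
o((-19 + 7)/(11 + 24))/550 - 3417/3101 = (-4 + 14/(((-19 + 7)/(11 + 24))))/550 - 3417/3101 = (-4 + 14/((-12/35)))*(1/550) - 3417*1/3101 = (-4 + 14/((-12*1/35)))*(1/550) - 3417/3101 = (-4 + 14/(-12/35))*(1/550) - 3417/3101 = (-4 + 14*(-35/12))*(1/550) - 3417/3101 = (-4 - 245/6)*(1/550) - 3417/3101 = -269/6*1/550 - 3417/3101 = -269/3300 - 3417/3101 = -12110269/10233300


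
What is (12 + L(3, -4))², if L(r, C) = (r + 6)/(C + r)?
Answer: 9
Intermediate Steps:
L(r, C) = (6 + r)/(C + r)
(12 + L(3, -4))² = (12 + (6 + 3)/(-4 + 3))² = (12 + 9/(-1))² = (12 - 1*9)² = (12 - 9)² = 3² = 9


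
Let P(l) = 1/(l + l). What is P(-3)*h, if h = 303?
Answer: -101/2 ≈ -50.500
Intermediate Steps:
P(l) = 1/(2*l)
P(-3)*h = ((½)/(-3))*303 = ((½)*(-⅓))*303 = -⅙*303 = -101/2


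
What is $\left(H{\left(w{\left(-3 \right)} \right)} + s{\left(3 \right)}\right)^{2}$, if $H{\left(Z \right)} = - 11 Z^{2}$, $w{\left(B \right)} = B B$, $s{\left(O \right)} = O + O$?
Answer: $783225$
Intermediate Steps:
$s{\left(O \right)} = 2 O$
$w{\left(B \right)} = B^{2}$
$H{\left(Z \right)} = - 11 Z^{2}$
$\left(H{\left(w{\left(-3 \right)} \right)} + s{\left(3 \right)}\right)^{2} = \left(- 11 \left(\left(-3\right)^{2}\right)^{2} + 2 \cdot 3\right)^{2} = \left(- 11 \cdot 9^{2} + 6\right)^{2} = \left(\left(-11\right) 81 + 6\right)^{2} = \left(-891 + 6\right)^{2} = \left(-885\right)^{2} = 783225$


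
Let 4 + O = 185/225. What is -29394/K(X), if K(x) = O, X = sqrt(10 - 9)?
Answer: 1322730/143 ≈ 9249.9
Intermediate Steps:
X = 1 (X = sqrt(1) = 1)
O = -143/45 (O = -4 + 185/225 = -4 + 185*(1/225) = -4 + 37/45 = -143/45 ≈ -3.1778)
K(x) = -143/45
-29394/K(X) = -29394/(-143/45) = -29394*(-45/143) = 1322730/143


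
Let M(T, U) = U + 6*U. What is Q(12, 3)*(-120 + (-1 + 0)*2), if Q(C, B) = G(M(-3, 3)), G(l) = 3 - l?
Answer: 2196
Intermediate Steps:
M(T, U) = 7*U
Q(C, B) = -18 (Q(C, B) = 3 - 7*3 = 3 - 1*21 = 3 - 21 = -18)
Q(12, 3)*(-120 + (-1 + 0)*2) = -18*(-120 + (-1 + 0)*2) = -18*(-120 - 1*2) = -18*(-120 - 2) = -18*(-122) = 2196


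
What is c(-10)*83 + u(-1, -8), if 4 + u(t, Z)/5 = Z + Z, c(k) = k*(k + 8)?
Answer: 1560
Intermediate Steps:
c(k) = k*(8 + k)
u(t, Z) = -20 + 10*Z (u(t, Z) = -20 + 5*(Z + Z) = -20 + 5*(2*Z) = -20 + 10*Z)
c(-10)*83 + u(-1, -8) = -10*(8 - 10)*83 + (-20 + 10*(-8)) = -10*(-2)*83 + (-20 - 80) = 20*83 - 100 = 1660 - 100 = 1560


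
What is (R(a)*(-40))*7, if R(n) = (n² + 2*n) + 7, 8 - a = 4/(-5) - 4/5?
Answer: -165704/5 ≈ -33141.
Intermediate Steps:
a = 48/5 (a = 8 - (4/(-5) - 4/5) = 8 - (4*(-⅕) - 4*⅕) = 8 - (-⅘ - ⅘) = 8 - 1*(-8/5) = 8 + 8/5 = 48/5 ≈ 9.6000)
R(n) = 7 + n² + 2*n
(R(a)*(-40))*7 = ((7 + (48/5)² + 2*(48/5))*(-40))*7 = ((7 + 2304/25 + 96/5)*(-40))*7 = ((2959/25)*(-40))*7 = -23672/5*7 = -165704/5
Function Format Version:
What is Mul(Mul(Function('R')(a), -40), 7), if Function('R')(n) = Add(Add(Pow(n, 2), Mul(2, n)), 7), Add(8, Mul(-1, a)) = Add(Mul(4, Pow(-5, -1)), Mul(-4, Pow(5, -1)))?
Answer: Rational(-165704, 5) ≈ -33141.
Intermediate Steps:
a = Rational(48, 5) (a = Add(8, Mul(-1, Add(Mul(4, Pow(-5, -1)), Mul(-4, Pow(5, -1))))) = Add(8, Mul(-1, Add(Mul(4, Rational(-1, 5)), Mul(-4, Rational(1, 5))))) = Add(8, Mul(-1, Add(Rational(-4, 5), Rational(-4, 5)))) = Add(8, Mul(-1, Rational(-8, 5))) = Add(8, Rational(8, 5)) = Rational(48, 5) ≈ 9.6000)
Function('R')(n) = Add(7, Pow(n, 2), Mul(2, n))
Mul(Mul(Function('R')(a), -40), 7) = Mul(Mul(Add(7, Pow(Rational(48, 5), 2), Mul(2, Rational(48, 5))), -40), 7) = Mul(Mul(Add(7, Rational(2304, 25), Rational(96, 5)), -40), 7) = Mul(Mul(Rational(2959, 25), -40), 7) = Mul(Rational(-23672, 5), 7) = Rational(-165704, 5)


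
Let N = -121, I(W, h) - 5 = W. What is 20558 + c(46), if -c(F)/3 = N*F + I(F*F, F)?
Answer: 30893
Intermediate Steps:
I(W, h) = 5 + W
c(F) = -15 - 3*F² + 363*F (c(F) = -3*(-121*F + (5 + F*F)) = -3*(-121*F + (5 + F²)) = -3*(5 + F² - 121*F) = -15 - 3*F² + 363*F)
20558 + c(46) = 20558 + (-15 - 3*46² + 363*46) = 20558 + (-15 - 3*2116 + 16698) = 20558 + (-15 - 6348 + 16698) = 20558 + 10335 = 30893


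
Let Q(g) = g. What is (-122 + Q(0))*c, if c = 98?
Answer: -11956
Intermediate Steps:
(-122 + Q(0))*c = (-122 + 0)*98 = -122*98 = -11956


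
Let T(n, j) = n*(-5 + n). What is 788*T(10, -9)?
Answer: 39400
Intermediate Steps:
788*T(10, -9) = 788*(10*(-5 + 10)) = 788*(10*5) = 788*50 = 39400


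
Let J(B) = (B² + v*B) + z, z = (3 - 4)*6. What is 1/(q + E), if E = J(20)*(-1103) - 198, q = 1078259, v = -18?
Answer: 1/1040559 ≈ 9.6102e-7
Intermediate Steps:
z = -6 (z = -1*6 = -6)
J(B) = -6 + B² - 18*B (J(B) = (B² - 18*B) - 6 = -6 + B² - 18*B)
E = -37700 (E = (-6 + 20² - 18*20)*(-1103) - 198 = (-6 + 400 - 360)*(-1103) - 198 = 34*(-1103) - 198 = -37502 - 198 = -37700)
1/(q + E) = 1/(1078259 - 37700) = 1/1040559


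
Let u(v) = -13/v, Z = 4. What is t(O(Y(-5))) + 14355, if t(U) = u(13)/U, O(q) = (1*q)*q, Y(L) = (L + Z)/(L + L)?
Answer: 14255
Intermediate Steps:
Y(L) = (4 + L)/(2*L) (Y(L) = (L + 4)/(L + L) = (4 + L)/((2*L)) = (4 + L)*(1/(2*L)) = (4 + L)/(2*L))
O(q) = q**2 (O(q) = q*q = q**2)
t(U) = -1/U (t(U) = (-13/13)/U = (-13*1/13)/U = -1/U)
t(O(Y(-5))) + 14355 = -1/(((1/2)*(4 - 5)/(-5))**2) + 14355 = -1/(((1/2)*(-1/5)*(-1))**2) + 14355 = -1/((1/10)**2) + 14355 = -1/1/100 + 14355 = -1*100 + 14355 = -100 + 14355 = 14255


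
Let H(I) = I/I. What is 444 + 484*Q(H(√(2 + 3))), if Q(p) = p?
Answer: 928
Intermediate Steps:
H(I) = 1
444 + 484*Q(H(√(2 + 3))) = 444 + 484*1 = 444 + 484 = 928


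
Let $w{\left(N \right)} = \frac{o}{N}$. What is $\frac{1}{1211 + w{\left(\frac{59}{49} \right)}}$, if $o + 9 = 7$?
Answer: $\frac{59}{71351} \approx 0.0008269$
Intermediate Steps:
$o = -2$ ($o = -9 + 7 = -2$)
$w{\left(N \right)} = - \frac{2}{N}$
$\frac{1}{1211 + w{\left(\frac{59}{49} \right)}} = \frac{1}{1211 - \frac{2}{59 \cdot \frac{1}{49}}} = \frac{1}{1211 - \frac{2}{\frac{59}{49}}} = \frac{1}{1211 - \frac{98}{59}} = \frac{1}{\frac{71351}{59}} = \frac{59}{71351}$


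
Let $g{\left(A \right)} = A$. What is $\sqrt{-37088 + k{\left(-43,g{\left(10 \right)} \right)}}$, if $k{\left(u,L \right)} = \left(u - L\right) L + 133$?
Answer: $21 i \sqrt{85} \approx 193.61 i$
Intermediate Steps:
$k{\left(u,L \right)} = 133 + L \left(u - L\right)$ ($k{\left(u,L \right)} = L \left(u - L\right) + 133 = 133 + L \left(u - L\right)$)
$\sqrt{-37088 + k{\left(-43,g{\left(10 \right)} \right)}} = \sqrt{-37088 + \left(133 - 10^{2} + 10 \left(-43\right)\right)} = \sqrt{-37088 - 397} = \sqrt{-37485} = 21 i \sqrt{85}$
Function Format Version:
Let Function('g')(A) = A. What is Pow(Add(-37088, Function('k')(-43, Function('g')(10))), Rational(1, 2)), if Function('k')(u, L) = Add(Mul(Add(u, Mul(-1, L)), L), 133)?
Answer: Mul(21, I, Pow(85, Rational(1, 2))) ≈ Mul(193.61, I)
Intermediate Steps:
Function('k')(u, L) = Add(133, Mul(L, Add(u, Mul(-1, L)))) (Function('k')(u, L) = Add(Mul(L, Add(u, Mul(-1, L))), 133) = Add(133, Mul(L, Add(u, Mul(-1, L)))))
Pow(Add(-37088, Function('k')(-43, Function('g')(10))), Rational(1, 2)) = Pow(Add(-37088, Add(133, Mul(-1, Pow(10, 2)), Mul(10, -43))), Rational(1, 2)) = Pow(Add(-37088, Add(133, Mul(-1, 100), -430)), Rational(1, 2)) = Pow(Add(-37088, Add(133, -100, -430)), Rational(1, 2)) = Pow(Add(-37088, -397), Rational(1, 2)) = Pow(-37485, Rational(1, 2)) = Mul(21, I, Pow(85, Rational(1, 2)))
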